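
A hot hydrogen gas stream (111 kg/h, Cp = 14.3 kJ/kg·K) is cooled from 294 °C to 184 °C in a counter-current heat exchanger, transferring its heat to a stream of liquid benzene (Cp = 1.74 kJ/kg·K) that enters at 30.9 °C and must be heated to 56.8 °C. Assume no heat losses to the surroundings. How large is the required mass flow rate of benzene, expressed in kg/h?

ṁ_c = 3870 kg/h

Heat released by hot stream: Q = 111 × 14.3 × (294 − 184) = 174600 kJ/h
Energy balance on cold side (adiabatic exchanger): Q = ṁ_c·Cp_c·(T_c,out − T_c,in)
ṁ_c = 174600 / [1.74 × (56.8 − 30.9)] = 3874.4 kg/h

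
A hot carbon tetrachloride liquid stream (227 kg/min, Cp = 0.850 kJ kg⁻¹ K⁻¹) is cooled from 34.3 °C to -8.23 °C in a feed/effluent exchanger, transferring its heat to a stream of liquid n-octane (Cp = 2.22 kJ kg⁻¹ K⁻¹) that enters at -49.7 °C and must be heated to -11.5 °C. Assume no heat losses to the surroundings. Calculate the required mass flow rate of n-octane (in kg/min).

ṁ_c = 96.8 kg/min

Heat released by hot stream: Q = 227 × 0.850 × (34.3 − -8.23) = 8206.2 kJ/min
Energy balance on cold side (adiabatic exchanger): Q = ṁ_c·Cp_c·(T_c,out − T_c,in)
ṁ_c = 8206.2 / [2.22 × (-11.5 − -49.7)] = 96.766 kg/min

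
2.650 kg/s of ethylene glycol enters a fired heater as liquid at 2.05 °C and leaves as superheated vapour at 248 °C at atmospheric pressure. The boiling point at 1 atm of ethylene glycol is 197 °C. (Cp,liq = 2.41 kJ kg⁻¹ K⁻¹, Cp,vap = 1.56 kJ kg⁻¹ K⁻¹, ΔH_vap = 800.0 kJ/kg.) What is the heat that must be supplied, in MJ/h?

liquid 2.05→197 °C: 469.83 kJ/kg
vaporisation at 197 °C: 800 kJ/kg
vapour 197→248 °C: 79.56 kJ/kg
Δh = 469.83 + 800 + 79.56 = 1349.4 kJ/kg
Q = ṁ·Δh = 2.650 kg/s × 1349.4 kJ/kg = 3575.9 kJ/s
|Q| = 3575.9 kW = 12873 MJ/h

Q = 12900 MJ/h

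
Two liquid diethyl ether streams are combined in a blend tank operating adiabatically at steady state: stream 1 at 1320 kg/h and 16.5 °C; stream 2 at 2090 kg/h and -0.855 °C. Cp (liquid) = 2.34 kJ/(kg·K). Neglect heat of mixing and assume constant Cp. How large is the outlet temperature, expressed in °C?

Energy balance with Q = 0: Σ ṁᵢCp,ᵢ(T_out − Tᵢ) = 0
T_out = Σ ṁᵢCp,ᵢTᵢ / Σ ṁᵢCp,ᵢ
      = 46784 / 7979.4 = 5.8631 °C

T_out = 5.86 °C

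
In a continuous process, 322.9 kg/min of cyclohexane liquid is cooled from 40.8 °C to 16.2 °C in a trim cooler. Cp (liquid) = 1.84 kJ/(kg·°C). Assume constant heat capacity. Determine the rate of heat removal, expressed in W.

Q = ṁ·Cp·ΔT = 322.9 × 1.84 × (16.2 − 40.8) = -14616 kJ/min
Converting: 14616 / 60 s = 243.6 kW
Cooling duty = 243600 W

Q_c = 244000 W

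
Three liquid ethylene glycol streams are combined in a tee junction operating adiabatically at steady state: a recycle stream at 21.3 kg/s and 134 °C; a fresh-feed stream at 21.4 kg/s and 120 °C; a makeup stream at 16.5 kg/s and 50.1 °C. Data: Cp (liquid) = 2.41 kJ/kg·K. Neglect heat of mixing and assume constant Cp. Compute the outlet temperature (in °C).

No heat crosses the boundary, so H_out = H_in.
T_out = Σ ṁᵢCp,ᵢTᵢ / Σ ṁᵢCp,ᵢ
      = 15060 / 142.67 = 105.55 °C

T_out = 106 °C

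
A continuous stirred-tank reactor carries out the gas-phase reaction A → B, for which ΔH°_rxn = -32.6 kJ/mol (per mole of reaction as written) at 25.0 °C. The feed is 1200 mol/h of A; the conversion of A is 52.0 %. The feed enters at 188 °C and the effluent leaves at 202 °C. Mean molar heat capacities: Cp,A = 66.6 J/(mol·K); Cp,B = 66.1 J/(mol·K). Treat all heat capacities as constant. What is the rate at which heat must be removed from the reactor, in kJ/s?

Extent of reaction ξ = 0.520 × 1200 = 624 mol/h
Reaction term: ξ·ΔH°_rxn = 624 × -32.6 = -20342 kJ/h
Sensible, feed 188→25 °C: -13027 kJ/h
Outlet flows (mol/h): A 576, B 624
Sensible, products 25→202 °C: 14091 kJ/h
Q = ΔH = -19279 kJ/h = -5.3552 kW
Heat removed = 5.3552 kJ/s

Q_out = 5.36 kJ/s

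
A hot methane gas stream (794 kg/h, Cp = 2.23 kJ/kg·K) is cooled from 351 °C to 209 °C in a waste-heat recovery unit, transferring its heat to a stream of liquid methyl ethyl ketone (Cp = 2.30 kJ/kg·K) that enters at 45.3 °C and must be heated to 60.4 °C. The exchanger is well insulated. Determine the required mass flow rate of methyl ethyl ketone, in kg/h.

ṁ_c = 7240 kg/h

Heat released by hot stream: Q = 794 × 2.23 × (351 − 209) = 251430 kJ/h
Energy balance on cold side (adiabatic exchanger): Q = ṁ_c·Cp_c·(T_c,out − T_c,in)
ṁ_c = 251430 / [2.30 × (60.4 − 45.3)] = 7239.5 kg/h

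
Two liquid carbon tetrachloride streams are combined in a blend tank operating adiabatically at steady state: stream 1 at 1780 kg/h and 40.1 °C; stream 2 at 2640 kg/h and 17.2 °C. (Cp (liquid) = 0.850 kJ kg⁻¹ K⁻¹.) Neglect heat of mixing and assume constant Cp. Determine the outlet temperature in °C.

T_out = 26.4 °C

No heat crosses the boundary, so H_out = H_in.
Σ ṁᵢCp,ᵢTᵢ = 1780×0.850×40.1 + 2640×0.850×17.2 = 99268
Σ ṁᵢCp,ᵢ = 1780×0.850 + 2640×0.850 = 3757
T_out = 99268 / 3757 = 26.422 °C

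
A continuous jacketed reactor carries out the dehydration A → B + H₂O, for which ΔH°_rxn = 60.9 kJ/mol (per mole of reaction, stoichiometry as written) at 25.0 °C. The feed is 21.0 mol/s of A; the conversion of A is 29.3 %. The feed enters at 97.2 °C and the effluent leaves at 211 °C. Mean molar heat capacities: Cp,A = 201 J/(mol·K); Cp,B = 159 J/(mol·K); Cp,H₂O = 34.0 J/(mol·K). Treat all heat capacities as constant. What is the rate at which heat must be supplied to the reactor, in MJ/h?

Extent of reaction ξ = 0.293 × 21.0 = 6.153 mol/s
Reaction term: ξ·ΔH°_rxn = 6.153 × 60.9 = 374.72 kJ/s
Sensible, feed 97.2→25 °C: -304.76 kJ/s
Outlet flows (mol/s): A 14.847, B 6.153, H₂O 6.153
Sensible, products 25→211 °C: 775.95 kJ/s
Q = ΔH = 845.91 kJ/s = 845.91 kW
Heat supplied = 3045.3 MJ/h

Q_in = 3050 MJ/h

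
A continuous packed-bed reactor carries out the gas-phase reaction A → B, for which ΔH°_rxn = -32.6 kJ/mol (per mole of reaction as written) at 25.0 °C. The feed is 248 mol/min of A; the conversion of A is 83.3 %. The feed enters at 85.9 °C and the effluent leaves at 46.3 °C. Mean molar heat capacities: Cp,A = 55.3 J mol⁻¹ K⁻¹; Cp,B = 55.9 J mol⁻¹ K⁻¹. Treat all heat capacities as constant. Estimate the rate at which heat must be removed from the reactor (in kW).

Extent of reaction ξ = 0.833 × 248 = 206.58 mol/min
Reaction term: ξ·ΔH°_rxn = 206.58 × -32.6 = -6734.6 kJ/min
Sensible, feed 85.9→25 °C: -835.21 kJ/min
Outlet flows (mol/min): A 41.416, B 206.58
Sensible, products 25→46.3 °C: 294.76 kJ/min
Q = ΔH = -7275.1 kJ/min = -121.25 kW
Heat removed = 121.25 kW

Q_out = 121 kW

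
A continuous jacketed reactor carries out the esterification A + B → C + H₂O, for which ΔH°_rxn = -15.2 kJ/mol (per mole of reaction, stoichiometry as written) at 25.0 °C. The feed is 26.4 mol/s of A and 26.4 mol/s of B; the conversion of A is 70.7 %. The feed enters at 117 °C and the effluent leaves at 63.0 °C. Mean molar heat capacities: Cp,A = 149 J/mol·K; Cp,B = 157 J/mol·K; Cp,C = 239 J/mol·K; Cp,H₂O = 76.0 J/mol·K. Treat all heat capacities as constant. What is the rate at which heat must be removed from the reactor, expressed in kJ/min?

Q_out = 42800 kJ/min

Extent of reaction ξ = 0.707 × 26.4 = 18.665 mol/s
Reaction term: ξ·ΔH°_rxn = 18.665 × -15.2 = -283.7 kJ/s
Sensible, feed 117→25 °C: -743.21 kJ/s
Outlet flows (mol/s): A 7.7352, B 7.7352, C 18.665, H₂O 18.665
Sensible, products 25→63.0 °C: 313.36 kJ/s
Q = ΔH = -713.56 kJ/s = -713.56 kW
Heat removed = 42813 kJ/min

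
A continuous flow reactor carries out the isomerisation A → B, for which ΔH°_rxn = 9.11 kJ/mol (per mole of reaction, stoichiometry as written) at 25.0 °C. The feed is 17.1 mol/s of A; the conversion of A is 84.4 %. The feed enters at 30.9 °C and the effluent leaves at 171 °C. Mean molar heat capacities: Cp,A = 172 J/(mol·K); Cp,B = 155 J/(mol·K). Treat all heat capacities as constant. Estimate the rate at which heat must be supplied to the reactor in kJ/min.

Q_in = 30500 kJ/min

Extent of reaction ξ = 0.844 × 17.1 = 14.432 mol/s
Reaction term: ξ·ΔH°_rxn = 14.432 × 9.11 = 131.48 kJ/s
Sensible, feed 30.9→25 °C: -17.353 kJ/s
Outlet flows (mol/s): A 2.6676, B 14.432
Sensible, products 25→171 °C: 393.59 kJ/s
Q = ΔH = 507.72 kJ/s = 507.72 kW
Heat supplied = 30463 kJ/min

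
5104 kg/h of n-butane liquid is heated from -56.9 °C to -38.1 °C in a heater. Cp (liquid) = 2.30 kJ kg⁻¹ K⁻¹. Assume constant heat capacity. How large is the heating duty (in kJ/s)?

Q = ṁ·Cp·ΔT = 5104 × 2.30 × (-38.1 − -56.9) = 220700 kJ/h
Converting: 220700 / 3600 s = 61.305 kW

Q = 61.3 kJ/s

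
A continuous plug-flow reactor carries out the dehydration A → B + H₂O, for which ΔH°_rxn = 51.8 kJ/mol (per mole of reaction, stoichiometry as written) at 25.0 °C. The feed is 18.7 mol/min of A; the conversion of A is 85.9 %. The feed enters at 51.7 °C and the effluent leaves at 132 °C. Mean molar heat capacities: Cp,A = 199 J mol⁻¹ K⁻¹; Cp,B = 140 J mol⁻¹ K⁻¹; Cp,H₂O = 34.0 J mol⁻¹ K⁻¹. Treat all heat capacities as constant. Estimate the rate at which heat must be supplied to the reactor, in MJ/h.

Q_in = 65.3 MJ/h

Extent of reaction ξ = 0.859 × 18.7 = 16.063 mol/min
Reaction term: ξ·ΔH°_rxn = 16.063 × 51.8 = 832.08 kJ/min
Sensible, feed 51.7→25 °C: -99.359 kJ/min
Outlet flows (mol/min): A 2.6367, B 16.063, H₂O 16.063
Sensible, products 25→132 °C: 355.21 kJ/min
Q = ΔH = 1087.9 kJ/min = 18.132 kW
Heat supplied = 65.276 MJ/h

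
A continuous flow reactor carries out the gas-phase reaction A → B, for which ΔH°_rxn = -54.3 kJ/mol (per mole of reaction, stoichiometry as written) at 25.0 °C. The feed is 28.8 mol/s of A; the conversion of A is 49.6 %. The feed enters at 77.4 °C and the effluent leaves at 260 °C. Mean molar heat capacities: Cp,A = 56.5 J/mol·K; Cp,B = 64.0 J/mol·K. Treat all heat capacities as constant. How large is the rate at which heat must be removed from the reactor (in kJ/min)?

Extent of reaction ξ = 0.496 × 28.8 = 14.285 mol/s
Reaction term: ξ·ΔH°_rxn = 14.285 × -54.3 = -775.66 kJ/s
Sensible, feed 77.4→25 °C: -85.265 kJ/s
Outlet flows (mol/s): A 14.515, B 14.285
Sensible, products 25→260 °C: 407.57 kJ/s
Q = ΔH = -453.36 kJ/s = -453.36 kW
Heat removed = 27202 kJ/min

Q_out = 27200 kJ/min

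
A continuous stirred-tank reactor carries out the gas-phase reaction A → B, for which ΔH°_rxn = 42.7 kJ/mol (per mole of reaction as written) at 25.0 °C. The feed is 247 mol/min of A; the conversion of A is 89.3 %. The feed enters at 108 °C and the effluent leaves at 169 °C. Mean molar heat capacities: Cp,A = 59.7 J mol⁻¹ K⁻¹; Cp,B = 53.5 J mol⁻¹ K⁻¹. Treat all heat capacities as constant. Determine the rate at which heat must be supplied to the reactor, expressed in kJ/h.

Extent of reaction ξ = 0.893 × 247 = 220.57 mol/min
Reaction term: ξ·ΔH°_rxn = 220.57 × 42.7 = 9418.4 kJ/min
Sensible, feed 108→25 °C: -1223.9 kJ/min
Outlet flows (mol/min): A 26.429, B 220.57
Sensible, products 25→169 °C: 1926.5 kJ/min
Q = ΔH = 10121 kJ/min = 168.68 kW
Heat supplied = 607260 kJ/h

Q_in = 607000 kJ/h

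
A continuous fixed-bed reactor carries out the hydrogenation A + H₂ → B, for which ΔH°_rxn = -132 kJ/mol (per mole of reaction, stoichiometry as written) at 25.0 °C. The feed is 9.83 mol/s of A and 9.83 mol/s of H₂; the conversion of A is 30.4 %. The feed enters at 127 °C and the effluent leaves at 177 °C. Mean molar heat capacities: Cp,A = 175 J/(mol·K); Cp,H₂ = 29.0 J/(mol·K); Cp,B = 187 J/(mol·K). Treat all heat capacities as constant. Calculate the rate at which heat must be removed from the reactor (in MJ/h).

Q_out = 1090 MJ/h

Extent of reaction ξ = 0.304 × 9.83 = 2.9883 mol/s
Reaction term: ξ·ΔH°_rxn = 2.9883 × -132 = -394.46 kJ/s
Sensible, feed 127→25 °C: -204.54 kJ/s
Outlet flows (mol/s): A 6.8417, H₂ 6.8417, B 2.9883
Sensible, products 25→177 °C: 297.09 kJ/s
Q = ΔH = -301.91 kJ/s = -301.91 kW
Heat removed = 1086.9 MJ/h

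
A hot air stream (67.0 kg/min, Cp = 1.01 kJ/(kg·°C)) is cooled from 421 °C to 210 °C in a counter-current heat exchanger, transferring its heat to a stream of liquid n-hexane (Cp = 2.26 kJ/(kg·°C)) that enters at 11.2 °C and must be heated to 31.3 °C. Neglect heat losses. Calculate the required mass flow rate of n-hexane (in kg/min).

Heat released by hot stream: Q = 67.0 × 1.01 × (421 − 210) = 14278 kJ/min
Energy balance on cold side (adiabatic exchanger): Q = ṁ_c·Cp_c·(T_c,out − T_c,in)
ṁ_c = 14278 / [2.26 × (31.3 − 11.2)] = 314.32 kg/min

ṁ_c = 314 kg/min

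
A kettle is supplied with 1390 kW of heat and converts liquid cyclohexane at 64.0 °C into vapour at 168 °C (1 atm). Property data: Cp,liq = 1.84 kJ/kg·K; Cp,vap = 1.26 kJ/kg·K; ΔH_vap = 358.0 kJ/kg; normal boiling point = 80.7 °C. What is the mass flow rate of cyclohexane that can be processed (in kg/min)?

ṁ = 167 kg/min

Δh = 1.84×(80.7−64.0) + 358.0 + 1.26×(168−80.7) = 498.73 kJ/kg
Q = 1390 kW = 1390 kJ/s = 83400 kJ/min
ṁ = Q/Δh = 83400 / 498.73 = 167.23 kg/min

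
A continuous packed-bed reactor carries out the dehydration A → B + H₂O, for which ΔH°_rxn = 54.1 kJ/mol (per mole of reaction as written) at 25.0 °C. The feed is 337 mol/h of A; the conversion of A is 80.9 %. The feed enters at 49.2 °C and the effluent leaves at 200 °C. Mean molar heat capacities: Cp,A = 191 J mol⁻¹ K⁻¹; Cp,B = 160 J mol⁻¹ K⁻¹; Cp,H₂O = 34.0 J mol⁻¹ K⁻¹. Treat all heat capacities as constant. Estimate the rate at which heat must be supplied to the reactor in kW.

Q_in = 6.83 kW

Extent of reaction ξ = 0.809 × 337 = 272.63 mol/h
Reaction term: ξ·ΔH°_rxn = 272.63 × 54.1 = 14749 kJ/h
Sensible, feed 49.2→25 °C: -1557.7 kJ/h
Outlet flows (mol/h): A 64.367, B 272.63, H₂O 272.63
Sensible, products 25→200 °C: 11407 kJ/h
Q = ΔH = 24599 kJ/h = 6.8331 kW
Heat supplied = 6.8331 kW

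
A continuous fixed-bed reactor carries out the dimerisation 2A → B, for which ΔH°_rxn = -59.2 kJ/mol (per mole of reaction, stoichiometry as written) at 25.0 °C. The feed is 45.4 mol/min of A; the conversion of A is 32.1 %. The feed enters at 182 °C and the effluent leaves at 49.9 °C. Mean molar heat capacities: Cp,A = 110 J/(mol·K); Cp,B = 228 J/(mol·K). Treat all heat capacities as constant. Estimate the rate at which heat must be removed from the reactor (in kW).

Extent of reaction ξ = 0.321 × 45.4 / 2 = 7.2867 mol/min
Reaction term: ξ·ΔH°_rxn = 7.2867 × -59.2 = -431.37 kJ/min
Sensible, feed 182→25 °C: -784.06 kJ/min
Outlet flows (mol/min): A 30.827, B 7.2867
Sensible, products 25→49.9 °C: 125.8 kJ/min
Q = ΔH = -1089.6 kJ/min = -18.16 kW
Heat removed = 18.16 kW

Q_out = 18.2 kW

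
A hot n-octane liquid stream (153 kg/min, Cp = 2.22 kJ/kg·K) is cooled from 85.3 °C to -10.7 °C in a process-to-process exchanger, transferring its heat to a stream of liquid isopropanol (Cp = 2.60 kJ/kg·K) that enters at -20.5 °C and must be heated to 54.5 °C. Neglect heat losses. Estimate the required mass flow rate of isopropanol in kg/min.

ṁ_c = 167 kg/min

Heat released by hot stream: Q = 153 × 2.22 × (85.3 − -10.7) = 32607 kJ/min
Energy balance on cold side (adiabatic exchanger): Q = ṁ_c·Cp_c·(T_c,out − T_c,in)
ṁ_c = 32607 / [2.60 × (54.5 − -20.5)] = 167.22 kg/min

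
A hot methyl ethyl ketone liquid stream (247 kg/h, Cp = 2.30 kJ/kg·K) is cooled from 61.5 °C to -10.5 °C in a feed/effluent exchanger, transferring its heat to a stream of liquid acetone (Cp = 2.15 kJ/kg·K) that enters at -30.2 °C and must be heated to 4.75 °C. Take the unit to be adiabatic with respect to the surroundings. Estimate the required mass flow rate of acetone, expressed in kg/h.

ṁ_c = 544 kg/h

Heat released by hot stream: Q = 247 × 2.30 × (61.5 − -10.5) = 40903 kJ/h
Energy balance on cold side (adiabatic exchanger): Q = ṁ_c·Cp_c·(T_c,out − T_c,in)
ṁ_c = 40903 / [2.15 × (4.75 − -30.2)] = 544.34 kg/h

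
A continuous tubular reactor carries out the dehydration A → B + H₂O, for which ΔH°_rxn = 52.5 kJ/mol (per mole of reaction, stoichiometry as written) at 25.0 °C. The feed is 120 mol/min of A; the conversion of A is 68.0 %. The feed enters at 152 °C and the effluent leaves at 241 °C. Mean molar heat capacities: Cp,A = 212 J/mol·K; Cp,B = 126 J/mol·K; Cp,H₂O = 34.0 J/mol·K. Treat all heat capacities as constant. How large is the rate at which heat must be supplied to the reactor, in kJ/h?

Q_in = 338000 kJ/h

Extent of reaction ξ = 0.680 × 120 = 81.6 mol/min
Reaction term: ξ·ΔH°_rxn = 81.6 × 52.5 = 4284 kJ/min
Sensible, feed 152→25 °C: -3230.9 kJ/min
Outlet flows (mol/min): A 38.4, B 81.6, H₂O 81.6
Sensible, products 25→241 °C: 4578.5 kJ/min
Q = ΔH = 5631.6 kJ/min = 93.86 kW
Heat supplied = 337900 kJ/h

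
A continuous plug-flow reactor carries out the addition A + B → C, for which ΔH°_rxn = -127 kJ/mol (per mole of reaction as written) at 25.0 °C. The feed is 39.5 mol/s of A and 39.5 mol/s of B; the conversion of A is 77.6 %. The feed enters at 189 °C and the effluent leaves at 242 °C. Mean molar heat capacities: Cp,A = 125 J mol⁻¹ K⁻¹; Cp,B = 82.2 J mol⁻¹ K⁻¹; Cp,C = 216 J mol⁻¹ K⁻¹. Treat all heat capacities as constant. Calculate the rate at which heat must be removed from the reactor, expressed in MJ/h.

Extent of reaction ξ = 0.776 × 39.5 = 30.652 mol/s
Reaction term: ξ·ΔH°_rxn = 30.652 × -127 = -3892.8 kJ/s
Sensible, feed 189→25 °C: -1342.2 kJ/s
Outlet flows (mol/s): A 8.848, B 8.848, C 30.652
Sensible, products 25→242 °C: 1834.5 kJ/s
Q = ΔH = -3400.5 kJ/s = -3400.5 kW
Heat removed = 12242 MJ/h

Q_out = 12200 MJ/h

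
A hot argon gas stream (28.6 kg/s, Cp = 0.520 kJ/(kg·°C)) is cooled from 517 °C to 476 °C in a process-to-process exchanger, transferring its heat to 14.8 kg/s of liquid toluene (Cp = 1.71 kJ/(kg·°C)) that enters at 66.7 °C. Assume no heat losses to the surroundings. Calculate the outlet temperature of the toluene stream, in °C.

Heat released by hot stream: Q = 28.6 × 0.520 × (517 − 476) = 609.75 kJ/s
Energy balance on cold side (adiabatic exchanger): Q = ṁ_c·Cp_c·(T_c,out − T_c,in)
T_c,out = 66.7 + 609.75/(14.8 × 1.71) = 90.793 °C

T_c,out = 90.8 °C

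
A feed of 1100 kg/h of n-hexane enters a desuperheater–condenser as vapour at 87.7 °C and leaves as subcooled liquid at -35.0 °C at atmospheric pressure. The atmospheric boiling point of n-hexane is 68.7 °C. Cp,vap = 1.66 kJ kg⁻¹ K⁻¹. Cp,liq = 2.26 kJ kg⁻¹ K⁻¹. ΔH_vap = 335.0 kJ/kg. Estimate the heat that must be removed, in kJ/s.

vapour 87.7→68.7 °C: -31.54 kJ/kg
condensation at 68.7 °C: -335 kJ/kg
liquid 68.7→-35.0 °C: -234.36 kJ/kg
Δh = -31.54 + -335 + -234.36 = -600.9 kJ/kg
Q = ṁ·Δh = 1100 kg/h × -600.9 kJ/kg = -660990 kJ/h
|Q| = 183.61 kW

Q_c = 184 kJ/s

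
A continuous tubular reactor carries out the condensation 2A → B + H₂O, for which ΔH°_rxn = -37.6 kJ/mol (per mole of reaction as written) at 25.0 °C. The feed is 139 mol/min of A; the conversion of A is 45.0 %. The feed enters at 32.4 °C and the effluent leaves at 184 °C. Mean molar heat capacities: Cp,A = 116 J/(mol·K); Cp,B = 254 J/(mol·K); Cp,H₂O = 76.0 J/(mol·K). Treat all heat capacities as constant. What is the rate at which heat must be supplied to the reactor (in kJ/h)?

Q_in = 105000 kJ/h

Extent of reaction ξ = 0.450 × 139 / 2 = 31.275 mol/min
Reaction term: ξ·ΔH°_rxn = 31.275 × -37.6 = -1175.9 kJ/min
Sensible, feed 32.4→25 °C: -119.32 kJ/min
Outlet flows (mol/min): A 76.45, B 31.275, H₂O 31.275
Sensible, products 25→184 °C: 3051 kJ/min
Q = ΔH = 1755.8 kJ/min = 29.263 kW
Heat supplied = 105350 kJ/h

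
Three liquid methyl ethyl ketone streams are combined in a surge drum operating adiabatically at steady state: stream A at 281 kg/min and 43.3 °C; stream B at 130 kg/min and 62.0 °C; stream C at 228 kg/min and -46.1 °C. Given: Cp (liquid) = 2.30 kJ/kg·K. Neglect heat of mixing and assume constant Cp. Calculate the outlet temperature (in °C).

No heat crosses the boundary, so H_out = H_in.
T_out = Σ ṁᵢCp,ᵢTᵢ / Σ ṁᵢCp,ᵢ
      = 22348 / 1469.7 = 15.206 °C

T_out = 15.2 °C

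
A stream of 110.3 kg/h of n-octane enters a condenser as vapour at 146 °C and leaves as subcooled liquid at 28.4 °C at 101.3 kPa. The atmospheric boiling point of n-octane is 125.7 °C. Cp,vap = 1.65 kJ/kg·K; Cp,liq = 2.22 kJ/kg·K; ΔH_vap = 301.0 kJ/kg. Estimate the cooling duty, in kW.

vapour 146→125.7 °C: -33.495 kJ/kg
condensation at 125.7 °C: -301 kJ/kg
liquid 125.7→28.4 °C: -216.01 kJ/kg
Δh = -33.495 + -301 + -216.01 = -550.5 kJ/kg
Q = ṁ·Δh = 110.3 kg/h × -550.5 kJ/kg = -60720 kJ/h
|Q| = 16.867 kW

Q_c = 16.9 kW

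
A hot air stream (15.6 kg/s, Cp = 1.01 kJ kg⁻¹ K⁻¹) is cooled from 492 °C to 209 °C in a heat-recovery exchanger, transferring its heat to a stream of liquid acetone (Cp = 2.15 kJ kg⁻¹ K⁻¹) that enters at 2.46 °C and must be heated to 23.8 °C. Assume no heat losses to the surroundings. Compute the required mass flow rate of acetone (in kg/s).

ṁ_c = 97.2 kg/s

Heat released by hot stream: Q = 15.6 × 1.01 × (492 − 209) = 4458.9 kJ/s
Energy balance on cold side (adiabatic exchanger): Q = ṁ_c·Cp_c·(T_c,out − T_c,in)
ṁ_c = 4458.9 / [2.15 × (23.8 − 2.46)] = 97.185 kg/s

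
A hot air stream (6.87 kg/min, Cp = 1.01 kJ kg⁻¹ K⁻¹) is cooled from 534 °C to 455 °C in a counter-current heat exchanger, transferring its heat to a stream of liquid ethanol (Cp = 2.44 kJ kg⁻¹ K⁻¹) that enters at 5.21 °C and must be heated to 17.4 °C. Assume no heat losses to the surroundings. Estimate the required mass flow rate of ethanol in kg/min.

ṁ_c = 18.4 kg/min

Heat released by hot stream: Q = 6.87 × 1.01 × (534 − 455) = 548.16 kJ/min
Energy balance on cold side (adiabatic exchanger): Q = ṁ_c·Cp_c·(T_c,out − T_c,in)
ṁ_c = 548.16 / [2.44 × (17.4 − 5.21)] = 18.429 kg/min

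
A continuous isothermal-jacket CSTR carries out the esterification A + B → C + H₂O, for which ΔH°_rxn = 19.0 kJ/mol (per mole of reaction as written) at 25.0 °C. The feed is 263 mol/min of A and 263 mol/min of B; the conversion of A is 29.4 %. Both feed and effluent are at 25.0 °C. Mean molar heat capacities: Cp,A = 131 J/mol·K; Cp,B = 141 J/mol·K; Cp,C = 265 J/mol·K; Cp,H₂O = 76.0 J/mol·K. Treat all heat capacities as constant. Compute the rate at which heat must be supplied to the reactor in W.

Q_in = 24500 W

Extent of reaction ξ = 0.294 × 263 = 77.322 mol/min
Reaction term: ξ·ΔH°_rxn = 77.322 × 19.0 = 1469.1 kJ/min
Q = ΔH = 1469.1 kJ/min = 24.485 kW
Heat supplied = 24485 W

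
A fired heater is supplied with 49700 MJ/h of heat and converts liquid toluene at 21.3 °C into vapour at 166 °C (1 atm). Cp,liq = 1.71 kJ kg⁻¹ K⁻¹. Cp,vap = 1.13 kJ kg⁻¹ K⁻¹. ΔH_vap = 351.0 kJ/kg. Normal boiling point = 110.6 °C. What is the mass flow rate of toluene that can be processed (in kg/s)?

ṁ = 24.4 kg/s

Δh = 1.71×(110.6−21.3) + 351.0 + 1.13×(166−110.6) = 566.3 kJ/kg
Q = 49700 MJ/h = 13806 kJ/s = 13806 kJ/s
ṁ = Q/Δh = 13806 / 566.3 = 24.378 kg/s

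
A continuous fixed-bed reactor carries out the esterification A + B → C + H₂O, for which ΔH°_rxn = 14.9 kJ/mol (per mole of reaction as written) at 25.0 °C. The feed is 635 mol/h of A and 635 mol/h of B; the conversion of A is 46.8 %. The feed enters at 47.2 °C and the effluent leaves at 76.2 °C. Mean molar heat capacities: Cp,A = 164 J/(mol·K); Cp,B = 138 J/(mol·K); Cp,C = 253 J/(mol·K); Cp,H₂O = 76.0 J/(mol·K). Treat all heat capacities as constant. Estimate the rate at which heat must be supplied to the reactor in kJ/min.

Q_in = 173 kJ/min

Extent of reaction ξ = 0.468 × 635 = 297.18 mol/h
Reaction term: ξ·ΔH°_rxn = 297.18 × 14.9 = 4428 kJ/h
Sensible, feed 47.2→25 °C: -4257.3 kJ/h
Outlet flows (mol/h): A 337.82, B 337.82, C 297.18, H₂O 297.18
Sensible, products 25→76.2 °C: 10229 kJ/h
Q = ΔH = 10400 kJ/h = 2.8889 kW
Heat supplied = 173.34 kJ/min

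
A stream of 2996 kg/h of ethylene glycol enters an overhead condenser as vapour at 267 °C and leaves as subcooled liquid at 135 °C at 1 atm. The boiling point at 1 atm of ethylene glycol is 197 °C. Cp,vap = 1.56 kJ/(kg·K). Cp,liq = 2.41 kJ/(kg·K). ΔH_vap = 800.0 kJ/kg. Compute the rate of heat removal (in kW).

vapour 267→197 °C: -109.2 kJ/kg
condensation at 197 °C: -800 kJ/kg
liquid 197→135 °C: -149.42 kJ/kg
Δh = -109.2 + -800 + -149.42 = -1058.6 kJ/kg
Q = ṁ·Δh = 2996 kg/h × -1058.6 kJ/kg = -3.1716e+06 kJ/h
|Q| = 881.01 kW

Q_c = 881 kW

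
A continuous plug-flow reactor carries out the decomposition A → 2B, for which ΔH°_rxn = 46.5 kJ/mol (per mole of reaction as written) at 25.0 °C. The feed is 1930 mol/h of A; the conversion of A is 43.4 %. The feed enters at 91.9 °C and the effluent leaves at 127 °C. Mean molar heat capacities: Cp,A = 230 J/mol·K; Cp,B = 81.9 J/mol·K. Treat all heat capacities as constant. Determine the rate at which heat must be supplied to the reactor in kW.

Extent of reaction ξ = 0.434 × 1930 = 837.62 mol/h
Reaction term: ξ·ΔH°_rxn = 837.62 × 46.5 = 38949 kJ/h
Sensible, feed 91.9→25 °C: -29697 kJ/h
Outlet flows (mol/h): A 1092.4, B 1675.2
Sensible, products 25→127 °C: 39622 kJ/h
Q = ΔH = 48874 kJ/h = 13.576 kW
Heat supplied = 13.576 kW

Q_in = 13.6 kW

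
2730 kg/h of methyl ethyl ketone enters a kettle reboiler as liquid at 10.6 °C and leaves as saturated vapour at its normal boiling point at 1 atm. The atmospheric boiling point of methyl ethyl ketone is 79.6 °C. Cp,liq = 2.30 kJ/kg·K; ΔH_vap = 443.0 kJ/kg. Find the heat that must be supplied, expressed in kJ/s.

Q = 456 kJ/s

liquid 10.6→79.6 °C: 158.7 kJ/kg
vaporisation at 79.6 °C: 443 kJ/kg
Δh = 158.7 + 443 = 601.7 kJ/kg
Q = ṁ·Δh = 2730 kg/h × 601.7 kJ/kg = 1.6426e+06 kJ/h
|Q| = 456.29 kW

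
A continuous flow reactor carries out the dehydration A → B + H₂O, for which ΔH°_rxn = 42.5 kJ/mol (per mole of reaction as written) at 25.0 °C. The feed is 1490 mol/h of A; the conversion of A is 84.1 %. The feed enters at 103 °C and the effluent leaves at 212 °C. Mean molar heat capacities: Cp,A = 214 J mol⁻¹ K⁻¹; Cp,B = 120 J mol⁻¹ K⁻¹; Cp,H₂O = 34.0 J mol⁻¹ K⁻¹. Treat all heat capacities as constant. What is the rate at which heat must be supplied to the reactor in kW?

Q_in = 20.5 kW

Extent of reaction ξ = 0.841 × 1490 = 1253.1 mol/h
Reaction term: ξ·ΔH°_rxn = 1253.1 × 42.5 = 53256 kJ/h
Sensible, feed 103→25 °C: -24871 kJ/h
Outlet flows (mol/h): A 236.91, B 1253.1, H₂O 1253.1
Sensible, products 25→212 °C: 45567 kJ/h
Q = ΔH = 73952 kJ/h = 20.542 kW
Heat supplied = 20.542 kW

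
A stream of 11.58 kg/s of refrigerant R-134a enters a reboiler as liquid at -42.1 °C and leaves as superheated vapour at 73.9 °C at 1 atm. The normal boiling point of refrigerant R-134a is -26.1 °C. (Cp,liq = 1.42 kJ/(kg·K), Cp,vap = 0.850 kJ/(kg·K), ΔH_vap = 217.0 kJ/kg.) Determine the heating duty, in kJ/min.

liquid -42.1→-26.1 °C: 22.72 kJ/kg
vaporisation at -26.1 °C: 217 kJ/kg
vapour -26.1→73.9 °C: 85 kJ/kg
Δh = 22.72 + 217 + 85 = 324.72 kJ/kg
Q = ṁ·Δh = 11.58 kg/s × 324.72 kJ/kg = 3760.3 kJ/s
|Q| = 3760.3 kW = 225620 kJ/min

Q = 226000 kJ/min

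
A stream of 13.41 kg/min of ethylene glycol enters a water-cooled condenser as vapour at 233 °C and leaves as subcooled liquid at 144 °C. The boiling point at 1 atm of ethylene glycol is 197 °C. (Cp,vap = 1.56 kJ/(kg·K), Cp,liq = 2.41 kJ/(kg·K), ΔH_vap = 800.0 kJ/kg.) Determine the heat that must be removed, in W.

Q_c = 220000 W

vapour 233→197 °C: -56.16 kJ/kg
condensation at 197 °C: -800 kJ/kg
liquid 197→144 °C: -127.73 kJ/kg
Δh = -56.16 + -800 + -127.73 = -983.89 kJ/kg
Q = ṁ·Δh = 13.41 kg/min × -983.89 kJ/kg = -13194 kJ/min
|Q| = 219.9 kW = 219900 W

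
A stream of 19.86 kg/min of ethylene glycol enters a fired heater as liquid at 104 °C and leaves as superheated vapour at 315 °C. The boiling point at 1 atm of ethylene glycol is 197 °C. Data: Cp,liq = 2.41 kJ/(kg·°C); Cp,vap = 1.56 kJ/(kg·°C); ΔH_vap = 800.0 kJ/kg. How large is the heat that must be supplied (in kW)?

liquid 104→197 °C: 224.13 kJ/kg
vaporisation at 197 °C: 800 kJ/kg
vapour 197→315 °C: 184.08 kJ/kg
Δh = 224.13 + 800 + 184.08 = 1208.2 kJ/kg
Q = ṁ·Δh = 19.86 kg/min × 1208.2 kJ/kg = 23995 kJ/min
|Q| = 399.92 kW

Q = 400 kW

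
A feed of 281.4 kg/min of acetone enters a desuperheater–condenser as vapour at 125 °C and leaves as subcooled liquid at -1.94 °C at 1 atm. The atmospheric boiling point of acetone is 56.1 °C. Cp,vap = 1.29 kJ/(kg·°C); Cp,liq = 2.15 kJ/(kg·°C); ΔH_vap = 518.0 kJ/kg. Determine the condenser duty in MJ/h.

vapour 125→56.1 °C: -88.881 kJ/kg
condensation at 56.1 °C: -518 kJ/kg
liquid 56.1→-1.94 °C: -124.79 kJ/kg
Δh = -88.881 + -518 + -124.79 = -731.67 kJ/kg
Q = ṁ·Δh = 281.4 kg/min × -731.67 kJ/kg = -205890 kJ/min
|Q| = 3431.5 kW = 12353 MJ/h

Q_c = 12400 MJ/h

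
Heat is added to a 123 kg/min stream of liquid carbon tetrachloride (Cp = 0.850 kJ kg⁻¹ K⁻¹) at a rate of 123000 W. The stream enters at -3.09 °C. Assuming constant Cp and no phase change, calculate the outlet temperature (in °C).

T_out = 67.5 °C

Q = 123000 W = 7380 kJ/min
ΔT = Q/(ṁ·Cp) = 7380/(123×0.850) = 70.588 K
T_out = -3.09 + 70.588 = 67.498 °C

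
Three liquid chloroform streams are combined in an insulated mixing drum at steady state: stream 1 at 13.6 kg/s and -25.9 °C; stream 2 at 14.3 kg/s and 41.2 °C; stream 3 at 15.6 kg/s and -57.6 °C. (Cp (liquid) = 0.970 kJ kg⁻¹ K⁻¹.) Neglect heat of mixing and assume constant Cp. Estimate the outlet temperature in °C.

T_out = -15.2 °C

No heat crosses the boundary, so H_out = H_in.
T_out = Σ ṁᵢCp,ᵢTᵢ / Σ ṁᵢCp,ᵢ
      = -641.79 / 42.195 = -15.21 °C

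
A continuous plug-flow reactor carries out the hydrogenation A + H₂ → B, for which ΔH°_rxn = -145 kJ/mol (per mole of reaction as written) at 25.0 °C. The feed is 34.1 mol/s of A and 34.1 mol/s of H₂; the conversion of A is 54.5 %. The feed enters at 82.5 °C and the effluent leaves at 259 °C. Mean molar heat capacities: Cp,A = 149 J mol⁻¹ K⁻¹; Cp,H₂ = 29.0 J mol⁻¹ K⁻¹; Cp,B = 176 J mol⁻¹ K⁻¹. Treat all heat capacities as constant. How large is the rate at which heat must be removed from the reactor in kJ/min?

Extent of reaction ξ = 0.545 × 34.1 = 18.585 mol/s
Reaction term: ξ·ΔH°_rxn = 18.585 × -145 = -2694.8 kJ/s
Sensible, feed 82.5→25 °C: -349.01 kJ/s
Outlet flows (mol/s): A 15.515, H₂ 15.515, B 18.585
Sensible, products 25→259 °C: 1411.6 kJ/s
Q = ΔH = -1632.1 kJ/s = -1632.1 kW
Heat removed = 97928 kJ/min

Q_out = 97900 kJ/min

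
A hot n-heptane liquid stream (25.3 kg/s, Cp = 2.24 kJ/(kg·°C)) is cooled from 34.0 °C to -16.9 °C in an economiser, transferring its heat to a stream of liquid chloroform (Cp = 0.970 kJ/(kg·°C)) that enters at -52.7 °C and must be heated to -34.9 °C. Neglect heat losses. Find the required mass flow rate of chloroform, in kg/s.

Heat released by hot stream: Q = 25.3 × 2.24 × (34.0 − -16.9) = 2884.6 kJ/s
Energy balance on cold side (adiabatic exchanger): Q = ṁ_c·Cp_c·(T_c,out − T_c,in)
ṁ_c = 2884.6 / [0.970 × (-34.9 − -52.7)] = 167.07 kg/s

ṁ_c = 167 kg/s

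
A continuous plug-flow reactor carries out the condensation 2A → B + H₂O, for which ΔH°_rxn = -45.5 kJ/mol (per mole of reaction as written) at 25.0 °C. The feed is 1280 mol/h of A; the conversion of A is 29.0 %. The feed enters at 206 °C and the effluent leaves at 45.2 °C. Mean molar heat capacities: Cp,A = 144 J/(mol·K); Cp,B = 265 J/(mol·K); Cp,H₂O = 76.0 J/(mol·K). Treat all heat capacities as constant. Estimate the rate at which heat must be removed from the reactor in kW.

Q_out = 10.5 kW

Extent of reaction ξ = 0.290 × 1280 / 2 = 185.6 mol/h
Reaction term: ξ·ΔH°_rxn = 185.6 × -45.5 = -8444.8 kJ/h
Sensible, feed 206→25 °C: -33362 kJ/h
Outlet flows (mol/h): A 908.8, B 185.6, H₂O 185.6
Sensible, products 25→45.2 °C: 3922 kJ/h
Q = ΔH = -37885 kJ/h = -10.524 kW
Heat removed = 10.524 kW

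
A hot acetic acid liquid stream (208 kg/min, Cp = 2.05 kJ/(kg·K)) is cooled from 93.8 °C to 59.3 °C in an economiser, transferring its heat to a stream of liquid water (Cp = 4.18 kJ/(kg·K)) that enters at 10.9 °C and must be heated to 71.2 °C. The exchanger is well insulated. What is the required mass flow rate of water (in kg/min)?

Heat released by hot stream: Q = 208 × 2.05 × (93.8 − 59.3) = 14711 kJ/min
Energy balance on cold side (adiabatic exchanger): Q = ṁ_c·Cp_c·(T_c,out − T_c,in)
ṁ_c = 14711 / [4.18 × (71.2 − 10.9)] = 58.364 kg/min

ṁ_c = 58.4 kg/min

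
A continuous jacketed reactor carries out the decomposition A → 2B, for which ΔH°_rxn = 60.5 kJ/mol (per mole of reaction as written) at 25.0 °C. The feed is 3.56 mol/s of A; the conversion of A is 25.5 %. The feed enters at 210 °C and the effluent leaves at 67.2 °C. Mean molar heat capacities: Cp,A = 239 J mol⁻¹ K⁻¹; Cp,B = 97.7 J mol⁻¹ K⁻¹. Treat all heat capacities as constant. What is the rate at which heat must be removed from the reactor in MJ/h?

Extent of reaction ξ = 0.255 × 3.56 = 0.9078 mol/s
Reaction term: ξ·ΔH°_rxn = 0.9078 × 60.5 = 54.922 kJ/s
Sensible, feed 210→25 °C: -157.41 kJ/s
Outlet flows (mol/s): A 2.6522, B 1.8156
Sensible, products 25→67.2 °C: 34.235 kJ/s
Q = ΔH = -68.248 kJ/s = -68.248 kW
Heat removed = 245.69 MJ/h

Q_out = 246 MJ/h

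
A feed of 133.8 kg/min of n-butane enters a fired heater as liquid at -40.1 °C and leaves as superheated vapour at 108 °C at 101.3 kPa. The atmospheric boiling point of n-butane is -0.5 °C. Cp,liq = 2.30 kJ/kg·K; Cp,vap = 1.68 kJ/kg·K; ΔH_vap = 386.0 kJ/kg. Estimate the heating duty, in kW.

Q = 1470 kW

liquid -40.1→-0.5 °C: 91.08 kJ/kg
vaporisation at -0.5 °C: 386 kJ/kg
vapour -0.5→108 °C: 182.28 kJ/kg
Δh = 91.08 + 386 + 182.28 = 659.36 kJ/kg
Q = ṁ·Δh = 133.8 kg/min × 659.36 kJ/kg = 88222 kJ/min
|Q| = 1470.4 kW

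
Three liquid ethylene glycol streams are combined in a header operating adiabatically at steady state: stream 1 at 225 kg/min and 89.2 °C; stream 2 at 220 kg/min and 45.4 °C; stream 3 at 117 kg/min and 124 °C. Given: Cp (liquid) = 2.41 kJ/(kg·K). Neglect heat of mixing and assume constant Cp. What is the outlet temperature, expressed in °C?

T_out = 79.3 °C

Energy balance with Q = 0: Σ ṁᵢCp,ᵢ(T_out − Tᵢ) = 0
T_out = Σ ṁᵢCp,ᵢTᵢ / Σ ṁᵢCp,ᵢ
      = 107400 / 1354.4 = 79.299 °C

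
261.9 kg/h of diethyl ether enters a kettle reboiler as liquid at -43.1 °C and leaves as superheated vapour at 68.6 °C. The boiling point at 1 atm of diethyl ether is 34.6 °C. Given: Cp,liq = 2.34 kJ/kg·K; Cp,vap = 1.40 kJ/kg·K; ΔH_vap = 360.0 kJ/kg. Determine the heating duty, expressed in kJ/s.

liquid -43.1→34.6 °C: 181.82 kJ/kg
vaporisation at 34.6 °C: 360 kJ/kg
vapour 34.6→68.6 °C: 47.6 kJ/kg
Δh = 181.82 + 360 + 47.6 = 589.42 kJ/kg
Q = ṁ·Δh = 261.9 kg/h × 589.42 kJ/kg = 154370 kJ/h
|Q| = 42.88 kW

Q = 42.9 kJ/s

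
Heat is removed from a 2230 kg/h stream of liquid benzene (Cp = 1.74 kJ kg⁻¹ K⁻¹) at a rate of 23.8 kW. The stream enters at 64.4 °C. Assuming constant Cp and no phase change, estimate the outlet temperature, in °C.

Q = 23.8 kW = 85680 kJ/h
ΔT = Q/(ṁ·Cp) = 85680/(2230×1.74) = 22.081 K
T_out = 64.4 − 22.081 = 42.319 °C

T_out = 42.3 °C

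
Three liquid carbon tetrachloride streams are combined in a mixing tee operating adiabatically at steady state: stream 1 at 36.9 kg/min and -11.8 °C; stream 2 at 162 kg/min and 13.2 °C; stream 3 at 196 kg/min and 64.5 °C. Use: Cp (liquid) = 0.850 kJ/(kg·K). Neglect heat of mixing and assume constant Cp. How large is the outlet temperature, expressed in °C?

No heat crosses the boundary, so H_out = H_in.
T_out = Σ ṁᵢCp,ᵢTᵢ / Σ ṁᵢCp,ᵢ
      = 12193 / 335.66 = 36.326 °C

T_out = 36.3 °C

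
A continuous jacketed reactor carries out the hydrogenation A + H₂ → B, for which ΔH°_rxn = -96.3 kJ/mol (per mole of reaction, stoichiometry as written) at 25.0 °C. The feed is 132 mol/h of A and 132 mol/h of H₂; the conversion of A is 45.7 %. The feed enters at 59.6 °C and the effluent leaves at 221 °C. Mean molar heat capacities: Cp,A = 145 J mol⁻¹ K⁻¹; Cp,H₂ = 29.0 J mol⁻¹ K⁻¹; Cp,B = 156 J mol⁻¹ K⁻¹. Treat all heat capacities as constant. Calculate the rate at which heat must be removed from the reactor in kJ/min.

Extent of reaction ξ = 0.457 × 132 = 60.324 mol/h
Reaction term: ξ·ΔH°_rxn = 60.324 × -96.3 = -5809.2 kJ/h
Sensible, feed 59.6→25 °C: -794.69 kJ/h
Outlet flows (mol/h): A 71.676, H₂ 71.676, B 60.324
Sensible, products 25→221 °C: 4288.9 kJ/h
Q = ΔH = -2315 kJ/h = -0.64305 kW
Heat removed = 38.583 kJ/min

Q_out = 38.6 kJ/min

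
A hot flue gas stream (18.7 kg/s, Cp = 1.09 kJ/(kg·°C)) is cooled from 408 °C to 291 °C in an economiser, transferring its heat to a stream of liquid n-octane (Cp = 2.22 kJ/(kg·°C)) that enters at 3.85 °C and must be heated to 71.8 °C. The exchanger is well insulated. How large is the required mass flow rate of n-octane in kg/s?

Heat released by hot stream: Q = 18.7 × 1.09 × (408 − 291) = 2384.8 kJ/s
Energy balance on cold side (adiabatic exchanger): Q = ṁ_c·Cp_c·(T_c,out − T_c,in)
ṁ_c = 2384.8 / [2.22 × (71.8 − 3.85)] = 15.809 kg/s

ṁ_c = 15.8 kg/s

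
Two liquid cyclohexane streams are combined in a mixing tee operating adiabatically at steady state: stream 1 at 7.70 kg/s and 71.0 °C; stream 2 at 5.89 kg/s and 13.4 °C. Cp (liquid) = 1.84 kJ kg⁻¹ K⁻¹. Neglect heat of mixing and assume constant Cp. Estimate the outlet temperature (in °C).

Adiabatic, steady state ⇒ Σ ṁᵢCp,ᵢ(T_out − Tᵢ) = 0
T_out = Σ ṁᵢCp,ᵢTᵢ / Σ ṁᵢCp,ᵢ
      = 1151.2 / 25.006 = 46.036 °C

T_out = 46.0 °C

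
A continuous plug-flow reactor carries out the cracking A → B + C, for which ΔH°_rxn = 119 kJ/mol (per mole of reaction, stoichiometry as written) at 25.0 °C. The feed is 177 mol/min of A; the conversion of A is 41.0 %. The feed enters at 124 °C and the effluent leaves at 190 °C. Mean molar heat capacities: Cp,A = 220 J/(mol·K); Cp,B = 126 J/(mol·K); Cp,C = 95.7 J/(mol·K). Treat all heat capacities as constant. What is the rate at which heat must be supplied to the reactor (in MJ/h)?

Extent of reaction ξ = 0.410 × 177 = 72.57 mol/min
Reaction term: ξ·ΔH°_rxn = 72.57 × 119 = 8635.8 kJ/min
Sensible, feed 124→25 °C: -3855.1 kJ/min
Outlet flows (mol/min): A 104.43, B 72.57, C 72.57
Sensible, products 25→190 °C: 6445.5 kJ/min
Q = ΔH = 11226 kJ/min = 187.1 kW
Heat supplied = 673.57 MJ/h

Q_in = 674 MJ/h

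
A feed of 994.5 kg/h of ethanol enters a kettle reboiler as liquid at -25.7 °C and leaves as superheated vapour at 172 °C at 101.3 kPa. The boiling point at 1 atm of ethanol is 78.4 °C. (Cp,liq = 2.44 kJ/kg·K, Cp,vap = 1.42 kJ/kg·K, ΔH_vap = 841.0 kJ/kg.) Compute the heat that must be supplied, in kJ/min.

Q = 20400 kJ/min

liquid -25.7→78.4 °C: 254 kJ/kg
vaporisation at 78.4 °C: 841 kJ/kg
vapour 78.4→172 °C: 132.91 kJ/kg
Δh = 254 + 841 + 132.91 = 1227.9 kJ/kg
Q = ṁ·Δh = 994.5 kg/h × 1227.9 kJ/kg = 1.2212e+06 kJ/h
|Q| = 339.21 kW = 20353 kJ/min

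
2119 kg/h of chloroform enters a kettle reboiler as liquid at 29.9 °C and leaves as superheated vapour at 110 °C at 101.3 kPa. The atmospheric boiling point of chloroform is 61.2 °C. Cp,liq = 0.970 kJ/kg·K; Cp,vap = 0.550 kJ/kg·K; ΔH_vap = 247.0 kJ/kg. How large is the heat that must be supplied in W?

liquid 29.9→61.2 °C: 30.361 kJ/kg
vaporisation at 61.2 °C: 247 kJ/kg
vapour 61.2→110 °C: 26.84 kJ/kg
Δh = 30.361 + 247 + 26.84 = 304.2 kJ/kg
Q = ṁ·Δh = 2119 kg/h × 304.2 kJ/kg = 644600 kJ/h
|Q| = 179.06 kW = 179060 W

Q = 179000 W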